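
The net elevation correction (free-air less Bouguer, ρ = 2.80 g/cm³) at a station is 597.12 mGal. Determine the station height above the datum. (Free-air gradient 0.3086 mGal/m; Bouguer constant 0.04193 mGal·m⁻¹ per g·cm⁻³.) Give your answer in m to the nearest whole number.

Combined gradient = 0.3086 − 0.04193 × 2.80 = 0.1911960 mGal/m
h = 597.12 / 0.1911960 = 3123.08 m

3123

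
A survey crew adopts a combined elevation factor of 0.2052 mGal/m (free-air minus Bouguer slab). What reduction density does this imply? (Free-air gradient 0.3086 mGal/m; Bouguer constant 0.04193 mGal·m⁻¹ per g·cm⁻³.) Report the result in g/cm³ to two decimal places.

0.2052 = 0.3086 − 0.04193 × ρ
ρ = (0.3086 − 0.2052) / 0.04193 = 2.47 g/cm³

2.47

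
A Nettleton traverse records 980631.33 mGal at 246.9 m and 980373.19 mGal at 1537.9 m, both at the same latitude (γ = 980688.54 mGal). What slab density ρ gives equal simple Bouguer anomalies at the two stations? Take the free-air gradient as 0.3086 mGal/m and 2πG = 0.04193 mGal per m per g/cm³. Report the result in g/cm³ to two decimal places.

2.59

Δg_obs = 980373.19 − 980631.33 = -258.14 mGal over Δh = 1537.9 − 246.9 = 1291.0 m
Equal Bouguer anomalies ⇒ Δg_obs + (0.3086 − 0.04193ρ)·Δh = 0
0.3086 − 0.04193ρ = −Δg_obs/Δh = 0.19995
ρ = (0.3086 − 0.19995) / 0.04193 = 2.59 g/cm³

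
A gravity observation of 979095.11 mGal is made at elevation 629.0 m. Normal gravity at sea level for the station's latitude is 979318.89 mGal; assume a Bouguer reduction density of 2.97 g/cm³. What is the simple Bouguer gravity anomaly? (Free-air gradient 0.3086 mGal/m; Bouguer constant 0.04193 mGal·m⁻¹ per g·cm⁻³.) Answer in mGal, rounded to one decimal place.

-108.0

Free-air correction = 0.3086 × 629.0 = 194.11 mGal
Free-air anomaly = 979095.11 − 979318.89 + (194.11) = -29.67 mGal
Bouguer slab correction = 0.04193 × 2.97 × 629.0 = 78.33 mGal
Simple Bouguer anomaly = -29.67 − (78.33) = -108.00 mGal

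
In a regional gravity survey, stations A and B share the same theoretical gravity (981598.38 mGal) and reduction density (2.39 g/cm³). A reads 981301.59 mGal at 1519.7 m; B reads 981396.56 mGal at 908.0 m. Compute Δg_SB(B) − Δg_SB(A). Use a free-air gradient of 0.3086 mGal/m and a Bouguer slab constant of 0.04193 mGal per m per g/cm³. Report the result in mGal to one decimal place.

Δg_SB(A) = 981301.59 − 981598.38 + 0.3086×1519.7 − 0.04193×2.39×1519.7 = 19.90 mGal
Δg_SB(B) = 981396.56 − 981598.38 + 0.3086×908.0 − 0.04193×2.39×908.0 = -12.60 mGal
Difference = -12.60 − (19.90) = -32.50 mGal

-32.5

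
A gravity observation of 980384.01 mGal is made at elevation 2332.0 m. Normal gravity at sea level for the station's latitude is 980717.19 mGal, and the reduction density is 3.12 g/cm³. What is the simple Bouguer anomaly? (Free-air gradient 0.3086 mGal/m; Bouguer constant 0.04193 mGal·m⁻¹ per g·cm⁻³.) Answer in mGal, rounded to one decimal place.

81.4

Free-air correction = 0.3086 × 2332.0 = 719.66 mGal
Free-air anomaly = 980384.01 − 980717.19 + (719.66) = 386.48 mGal
Bouguer slab correction = 0.04193 × 3.12 × 2332.0 = 305.08 mGal
Simple Bouguer anomaly = 386.48 − (305.08) = 81.40 mGal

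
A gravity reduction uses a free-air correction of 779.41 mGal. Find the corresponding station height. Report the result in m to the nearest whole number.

h = 779.41 / 0.3086 = 2525.63 m

2526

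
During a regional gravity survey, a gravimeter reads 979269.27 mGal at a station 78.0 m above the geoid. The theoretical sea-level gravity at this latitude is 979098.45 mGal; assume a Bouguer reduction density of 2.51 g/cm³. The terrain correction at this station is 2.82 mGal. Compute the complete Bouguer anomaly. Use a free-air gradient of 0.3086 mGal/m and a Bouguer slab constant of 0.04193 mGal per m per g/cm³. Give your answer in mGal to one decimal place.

189.5

Free-air correction = 0.3086 × 78.0 = 24.07 mGal
Free-air anomaly = 979269.27 − 979098.45 + (24.07) = 194.89 mGal
Bouguer slab correction = 0.04193 × 2.51 × 78.0 = 8.21 mGal
Simple Bouguer anomaly = 194.89 − (8.21) = 186.68 mGal
Complete Bouguer anomaly = 186.68 + 2.82 = 189.50 mGal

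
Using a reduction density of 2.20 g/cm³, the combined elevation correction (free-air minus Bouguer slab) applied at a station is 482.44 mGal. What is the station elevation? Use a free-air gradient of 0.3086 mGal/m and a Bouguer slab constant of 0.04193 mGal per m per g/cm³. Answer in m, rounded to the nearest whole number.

2230

Combined gradient = 0.3086 − 0.04193 × 2.20 = 0.2163540 mGal/m
h = 482.44 / 0.2163540 = 2229.86 m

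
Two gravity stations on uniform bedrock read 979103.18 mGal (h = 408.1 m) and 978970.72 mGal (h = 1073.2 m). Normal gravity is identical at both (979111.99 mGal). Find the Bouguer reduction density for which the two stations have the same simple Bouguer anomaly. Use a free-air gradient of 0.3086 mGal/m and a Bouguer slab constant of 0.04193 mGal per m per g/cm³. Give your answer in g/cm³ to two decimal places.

Δg_obs = 978970.72 − 979103.18 = -132.46 mGal over Δh = 1073.2 − 408.1 = 665.1 m
Equal Bouguer anomalies ⇒ Δg_obs + (0.3086 − 0.04193ρ)·Δh = 0
0.3086 − 0.04193ρ = −Δg_obs/Δh = 0.19916
ρ = (0.3086 − 0.19916) / 0.04193 = 2.61 g/cm³

2.61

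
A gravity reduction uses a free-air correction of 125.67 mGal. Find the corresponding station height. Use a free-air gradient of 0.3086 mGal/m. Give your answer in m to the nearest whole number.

407

h = 125.67 / 0.3086 = 407.23 m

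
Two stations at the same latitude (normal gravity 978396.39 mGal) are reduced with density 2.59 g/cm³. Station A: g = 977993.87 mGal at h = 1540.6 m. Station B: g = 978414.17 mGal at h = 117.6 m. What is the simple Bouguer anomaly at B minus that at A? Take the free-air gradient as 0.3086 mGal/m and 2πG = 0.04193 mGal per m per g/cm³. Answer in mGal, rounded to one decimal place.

Δg_SB(A) = 977993.87 − 978396.39 + 0.3086×1540.6 − 0.04193×2.59×1540.6 = -94.40 mGal
Δg_SB(B) = 978414.17 − 978396.39 + 0.3086×117.6 − 0.04193×2.59×117.6 = 41.30 mGal
Difference = 41.30 − (-94.40) = 135.70 mGal

135.7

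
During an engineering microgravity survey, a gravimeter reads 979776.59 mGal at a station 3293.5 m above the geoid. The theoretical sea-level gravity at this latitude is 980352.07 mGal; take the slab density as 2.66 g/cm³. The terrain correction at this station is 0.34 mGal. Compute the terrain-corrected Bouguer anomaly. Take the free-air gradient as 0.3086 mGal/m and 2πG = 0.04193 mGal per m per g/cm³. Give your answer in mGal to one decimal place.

73.9

Free-air correction = 0.3086 × 3293.5 = 1016.37 mGal
Free-air anomaly = 979776.59 − 980352.07 + (1016.37) = 440.89 mGal
Bouguer slab correction = 0.04193 × 2.66 × 3293.5 = 367.34 mGal
Simple Bouguer anomaly = 440.89 − (367.34) = 73.55 mGal
Complete Bouguer anomaly = 73.55 + 0.34 = 73.89 mGal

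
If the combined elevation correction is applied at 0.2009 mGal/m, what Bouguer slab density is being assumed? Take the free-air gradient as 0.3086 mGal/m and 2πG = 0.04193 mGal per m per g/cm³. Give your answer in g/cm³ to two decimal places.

2.57

0.2009 = 0.3086 − 0.04193 × ρ
ρ = (0.3086 − 0.2009) / 0.04193 = 2.57 g/cm³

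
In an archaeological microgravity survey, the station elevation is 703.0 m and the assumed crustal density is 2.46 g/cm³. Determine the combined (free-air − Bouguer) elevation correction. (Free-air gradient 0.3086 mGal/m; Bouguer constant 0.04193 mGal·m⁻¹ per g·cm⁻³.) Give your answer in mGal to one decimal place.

144.4

Combined gradient = 0.3086 − 0.04193 × 2.46 = 0.2054522 mGal/m
Combined elevation correction = 0.2054522 × 703.0 = 144.4 mGal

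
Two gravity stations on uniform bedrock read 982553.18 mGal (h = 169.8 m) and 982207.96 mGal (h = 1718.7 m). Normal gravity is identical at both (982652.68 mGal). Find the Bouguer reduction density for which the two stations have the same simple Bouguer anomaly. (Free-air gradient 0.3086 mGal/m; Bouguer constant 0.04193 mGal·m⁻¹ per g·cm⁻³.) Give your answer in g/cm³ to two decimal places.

Δg_obs = 982207.96 − 982553.18 = -345.22 mGal over Δh = 1718.7 − 169.8 = 1548.9 m
Equal Bouguer anomalies ⇒ Δg_obs + (0.3086 − 0.04193ρ)·Δh = 0
0.3086 − 0.04193ρ = −Δg_obs/Δh = 0.22288
ρ = (0.3086 − 0.22288) / 0.04193 = 2.04 g/cm³

2.04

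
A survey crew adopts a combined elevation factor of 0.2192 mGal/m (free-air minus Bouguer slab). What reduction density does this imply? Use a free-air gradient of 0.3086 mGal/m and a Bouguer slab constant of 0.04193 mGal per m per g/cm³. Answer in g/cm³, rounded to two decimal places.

0.2192 = 0.3086 − 0.04193 × ρ
ρ = (0.3086 − 0.2192) / 0.04193 = 2.13 g/cm³

2.13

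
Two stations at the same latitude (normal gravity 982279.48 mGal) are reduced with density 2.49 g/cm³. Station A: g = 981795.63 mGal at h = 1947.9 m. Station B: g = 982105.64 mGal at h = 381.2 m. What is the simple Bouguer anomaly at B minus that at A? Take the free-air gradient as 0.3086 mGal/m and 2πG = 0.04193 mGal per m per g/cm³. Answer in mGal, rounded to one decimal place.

-9.9

Δg_SB(A) = 981795.63 − 982279.48 + 0.3086×1947.9 − 0.04193×2.49×1947.9 = -86.10 mGal
Δg_SB(B) = 982105.64 − 982279.48 + 0.3086×381.2 − 0.04193×2.49×381.2 = -96.00 mGal
Difference = -96.00 − (-86.10) = -9.90 mGal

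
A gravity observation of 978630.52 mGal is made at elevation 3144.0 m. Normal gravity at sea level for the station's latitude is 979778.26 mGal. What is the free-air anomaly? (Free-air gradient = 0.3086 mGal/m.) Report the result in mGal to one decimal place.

Free-air correction = 0.3086 × 3144.0 = 970.24 mGal
Free-air anomaly = 978630.52 − 979778.26 + (970.24) = -177.50 mGal

-177.5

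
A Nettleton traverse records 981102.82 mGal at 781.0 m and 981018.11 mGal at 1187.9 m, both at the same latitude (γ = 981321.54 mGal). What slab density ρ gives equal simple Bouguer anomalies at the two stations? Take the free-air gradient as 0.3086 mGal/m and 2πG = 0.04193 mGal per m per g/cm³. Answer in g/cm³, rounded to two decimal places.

Δg_obs = 981018.11 − 981102.82 = -84.71 mGal over Δh = 1187.9 − 781.0 = 406.9 m
Equal Bouguer anomalies ⇒ Δg_obs + (0.3086 − 0.04193ρ)·Δh = 0
0.3086 − 0.04193ρ = −Δg_obs/Δh = 0.20818
ρ = (0.3086 − 0.20818) / 0.04193 = 2.39 g/cm³

2.39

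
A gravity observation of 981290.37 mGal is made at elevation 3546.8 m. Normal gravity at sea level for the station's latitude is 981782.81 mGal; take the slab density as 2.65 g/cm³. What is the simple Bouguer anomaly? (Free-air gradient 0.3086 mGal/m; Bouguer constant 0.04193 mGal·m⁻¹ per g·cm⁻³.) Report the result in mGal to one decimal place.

Free-air correction = 0.3086 × 3546.8 = 1094.54 mGal
Free-air anomaly = 981290.37 − 981782.81 + (1094.54) = 602.10 mGal
Bouguer slab correction = 0.04193 × 2.65 × 3546.8 = 394.10 mGal
Simple Bouguer anomaly = 602.10 − (394.10) = 208.00 mGal

208.0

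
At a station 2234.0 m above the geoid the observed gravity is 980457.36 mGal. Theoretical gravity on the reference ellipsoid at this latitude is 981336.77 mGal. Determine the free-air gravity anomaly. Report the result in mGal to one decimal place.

-190.0

Free-air correction = 0.3086 × 2234.0 = 689.41 mGal
Free-air anomaly = 980457.36 − 981336.77 + (689.41) = -190.00 mGal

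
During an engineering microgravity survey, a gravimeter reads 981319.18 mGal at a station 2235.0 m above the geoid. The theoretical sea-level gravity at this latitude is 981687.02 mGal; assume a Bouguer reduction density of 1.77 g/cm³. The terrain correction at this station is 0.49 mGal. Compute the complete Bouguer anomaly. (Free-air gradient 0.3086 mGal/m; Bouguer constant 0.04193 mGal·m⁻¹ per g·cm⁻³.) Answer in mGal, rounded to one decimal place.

156.5

Free-air correction = 0.3086 × 2235.0 = 689.72 mGal
Free-air anomaly = 981319.18 − 981687.02 + (689.72) = 321.88 mGal
Bouguer slab correction = 0.04193 × 1.77 × 2235.0 = 165.87 mGal
Simple Bouguer anomaly = 321.88 − (165.87) = 156.01 mGal
Complete Bouguer anomaly = 156.01 + 0.49 = 156.50 mGal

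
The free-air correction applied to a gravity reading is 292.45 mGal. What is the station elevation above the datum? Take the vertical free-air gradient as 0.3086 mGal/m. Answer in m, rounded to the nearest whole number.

948

h = 292.45 / 0.3086 = 947.67 m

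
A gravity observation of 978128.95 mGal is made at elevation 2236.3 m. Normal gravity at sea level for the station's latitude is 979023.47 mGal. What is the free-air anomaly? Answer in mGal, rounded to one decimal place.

-204.4

Free-air correction = 0.3086 × 2236.3 = 690.12 mGal
Free-air anomaly = 978128.95 − 979023.47 + (690.12) = -204.40 mGal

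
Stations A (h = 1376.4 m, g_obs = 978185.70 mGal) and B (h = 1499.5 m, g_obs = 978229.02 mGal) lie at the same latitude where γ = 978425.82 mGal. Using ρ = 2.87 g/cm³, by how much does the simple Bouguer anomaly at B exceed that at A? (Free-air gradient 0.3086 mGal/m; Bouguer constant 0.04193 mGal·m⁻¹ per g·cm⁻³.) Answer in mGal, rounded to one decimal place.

Δg_SB(A) = 978185.70 − 978425.82 + 0.3086×1376.4 − 0.04193×2.87×1376.4 = 19.00 mGal
Δg_SB(B) = 978229.02 − 978425.82 + 0.3086×1499.5 − 0.04193×2.87×1499.5 = 85.50 mGal
Difference = 85.50 − (19.00) = 66.50 mGal

66.5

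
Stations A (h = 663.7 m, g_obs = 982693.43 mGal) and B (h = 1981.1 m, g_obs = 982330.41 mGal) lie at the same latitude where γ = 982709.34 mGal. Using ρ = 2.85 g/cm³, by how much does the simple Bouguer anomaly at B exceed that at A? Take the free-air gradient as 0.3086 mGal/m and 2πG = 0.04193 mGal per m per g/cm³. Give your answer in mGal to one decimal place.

Δg_SB(A) = 982693.43 − 982709.34 + 0.3086×663.7 − 0.04193×2.85×663.7 = 109.60 mGal
Δg_SB(B) = 982330.41 − 982709.34 + 0.3086×1981.1 − 0.04193×2.85×1981.1 = -4.30 mGal
Difference = -4.30 − (109.60) = -113.90 mGal

-113.9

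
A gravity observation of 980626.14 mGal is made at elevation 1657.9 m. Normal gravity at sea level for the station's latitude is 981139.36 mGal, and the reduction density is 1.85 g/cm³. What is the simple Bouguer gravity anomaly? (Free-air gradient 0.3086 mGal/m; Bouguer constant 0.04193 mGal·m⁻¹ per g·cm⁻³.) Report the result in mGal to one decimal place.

Free-air correction = 0.3086 × 1657.9 = 511.63 mGal
Free-air anomaly = 980626.14 − 981139.36 + (511.63) = -1.59 mGal
Bouguer slab correction = 0.04193 × 1.85 × 1657.9 = 128.60 mGal
Simple Bouguer anomaly = -1.59 − (128.60) = -130.19 mGal

-130.2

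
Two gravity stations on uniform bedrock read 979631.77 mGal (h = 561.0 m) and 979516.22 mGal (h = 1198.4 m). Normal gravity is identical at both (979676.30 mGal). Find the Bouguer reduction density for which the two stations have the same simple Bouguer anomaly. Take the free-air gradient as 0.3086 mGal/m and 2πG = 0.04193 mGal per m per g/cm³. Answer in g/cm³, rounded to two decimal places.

Δg_obs = 979516.22 − 979631.77 = -115.55 mGal over Δh = 1198.4 − 561.0 = 637.4 m
Equal Bouguer anomalies ⇒ Δg_obs + (0.3086 − 0.04193ρ)·Δh = 0
0.3086 − 0.04193ρ = −Δg_obs/Δh = 0.18128
ρ = (0.3086 − 0.18128) / 0.04193 = 3.04 g/cm³

3.04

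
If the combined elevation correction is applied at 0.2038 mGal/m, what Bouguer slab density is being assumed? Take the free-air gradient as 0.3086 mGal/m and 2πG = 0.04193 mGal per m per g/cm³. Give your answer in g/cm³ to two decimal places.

0.2038 = 0.3086 − 0.04193 × ρ
ρ = (0.3086 − 0.2038) / 0.04193 = 2.50 g/cm³

2.50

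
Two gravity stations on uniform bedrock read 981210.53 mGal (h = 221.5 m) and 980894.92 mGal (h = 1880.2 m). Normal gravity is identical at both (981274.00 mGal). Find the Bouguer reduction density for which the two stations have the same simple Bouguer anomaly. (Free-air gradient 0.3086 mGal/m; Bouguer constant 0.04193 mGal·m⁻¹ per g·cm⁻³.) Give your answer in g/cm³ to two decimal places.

Δg_obs = 980894.92 − 981210.53 = -315.61 mGal over Δh = 1880.2 − 221.5 = 1658.7 m
Equal Bouguer anomalies ⇒ Δg_obs + (0.3086 − 0.04193ρ)·Δh = 0
0.3086 − 0.04193ρ = −Δg_obs/Δh = 0.19028
ρ = (0.3086 − 0.19028) / 0.04193 = 2.82 g/cm³

2.82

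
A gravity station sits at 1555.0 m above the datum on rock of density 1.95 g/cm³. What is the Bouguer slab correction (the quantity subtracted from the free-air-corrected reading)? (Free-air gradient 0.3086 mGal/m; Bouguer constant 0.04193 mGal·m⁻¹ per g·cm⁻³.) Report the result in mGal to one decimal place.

127.1

Bouguer slab correction = 0.04193 × 1.95 × 1555.0 = 127.1 mGal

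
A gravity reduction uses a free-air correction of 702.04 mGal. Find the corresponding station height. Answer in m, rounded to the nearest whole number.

h = 702.04 / 0.3086 = 2274.92 m

2275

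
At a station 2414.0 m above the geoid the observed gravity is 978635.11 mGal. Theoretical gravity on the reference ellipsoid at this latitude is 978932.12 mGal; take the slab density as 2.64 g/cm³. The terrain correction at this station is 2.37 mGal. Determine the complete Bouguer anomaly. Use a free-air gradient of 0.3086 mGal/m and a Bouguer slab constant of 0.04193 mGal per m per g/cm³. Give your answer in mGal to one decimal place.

Free-air correction = 0.3086 × 2414.0 = 744.96 mGal
Free-air anomaly = 978635.11 − 978932.12 + (744.96) = 447.95 mGal
Bouguer slab correction = 0.04193 × 2.64 × 2414.0 = 267.22 mGal
Simple Bouguer anomaly = 447.95 − (267.22) = 180.73 mGal
Complete Bouguer anomaly = 180.73 + 2.37 = 183.10 mGal

183.1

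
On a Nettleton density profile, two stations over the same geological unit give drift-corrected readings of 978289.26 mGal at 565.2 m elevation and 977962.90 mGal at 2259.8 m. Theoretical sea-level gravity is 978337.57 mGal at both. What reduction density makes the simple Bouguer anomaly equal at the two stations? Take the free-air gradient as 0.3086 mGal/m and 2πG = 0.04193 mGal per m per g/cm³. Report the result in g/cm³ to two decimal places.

2.77

Δg_obs = 977962.90 − 978289.26 = -326.36 mGal over Δh = 2259.8 − 565.2 = 1694.6 m
Equal Bouguer anomalies ⇒ Δg_obs + (0.3086 − 0.04193ρ)·Δh = 0
0.3086 − 0.04193ρ = −Δg_obs/Δh = 0.19259
ρ = (0.3086 − 0.19259) / 0.04193 = 2.77 g/cm³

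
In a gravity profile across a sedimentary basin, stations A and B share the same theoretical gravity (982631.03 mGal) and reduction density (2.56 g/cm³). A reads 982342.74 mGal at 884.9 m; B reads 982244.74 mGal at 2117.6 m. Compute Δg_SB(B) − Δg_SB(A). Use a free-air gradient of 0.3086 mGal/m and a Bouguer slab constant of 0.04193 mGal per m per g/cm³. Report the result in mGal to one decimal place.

Δg_SB(A) = 982342.74 − 982631.03 + 0.3086×884.9 − 0.04193×2.56×884.9 = -110.20 mGal
Δg_SB(B) = 982244.74 − 982631.03 + 0.3086×2117.6 − 0.04193×2.56×2117.6 = 39.90 mGal
Difference = 39.90 − (-110.20) = 150.10 mGal

150.1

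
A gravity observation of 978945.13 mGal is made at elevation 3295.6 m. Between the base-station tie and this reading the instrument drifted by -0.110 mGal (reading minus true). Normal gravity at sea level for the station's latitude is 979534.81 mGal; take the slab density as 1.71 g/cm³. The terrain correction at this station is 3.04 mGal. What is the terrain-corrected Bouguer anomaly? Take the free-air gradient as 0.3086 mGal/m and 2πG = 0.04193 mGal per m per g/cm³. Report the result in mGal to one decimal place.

194.2

Drift-corrected reading = 978945.13 − (-0.110) = 978945.240 mGal
Free-air correction = 0.3086 × 3295.6 = 1017.02 mGal
Free-air anomaly = 978945.240 − 979534.81 + (1017.02) = 427.450 mGal
Bouguer slab correction = 0.04193 × 1.71 × 3295.6 = 236.30 mGal
Simple Bouguer anomaly = 427.450 − (236.30) = 191.150 mGal
Complete Bouguer anomaly = 191.150 + 3.04 = 194.190 mGal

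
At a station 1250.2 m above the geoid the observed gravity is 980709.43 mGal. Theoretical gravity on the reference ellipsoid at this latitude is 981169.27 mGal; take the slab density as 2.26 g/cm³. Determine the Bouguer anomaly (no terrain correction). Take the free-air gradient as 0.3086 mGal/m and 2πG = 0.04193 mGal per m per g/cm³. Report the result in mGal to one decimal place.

-192.5

Free-air correction = 0.3086 × 1250.2 = 385.81 mGal
Free-air anomaly = 980709.43 − 981169.27 + (385.81) = -74.03 mGal
Bouguer slab correction = 0.04193 × 2.26 × 1250.2 = 118.47 mGal
Simple Bouguer anomaly = -74.03 − (118.47) = -192.50 mGal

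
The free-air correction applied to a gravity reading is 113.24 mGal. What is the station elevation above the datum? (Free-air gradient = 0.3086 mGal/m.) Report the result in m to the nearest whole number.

367

h = 113.24 / 0.3086 = 366.95 m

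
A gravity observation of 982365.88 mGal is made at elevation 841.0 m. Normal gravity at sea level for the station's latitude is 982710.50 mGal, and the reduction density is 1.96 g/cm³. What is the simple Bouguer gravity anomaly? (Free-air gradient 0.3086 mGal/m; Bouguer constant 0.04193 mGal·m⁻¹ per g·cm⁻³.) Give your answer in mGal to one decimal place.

Free-air correction = 0.3086 × 841.0 = 259.53 mGal
Free-air anomaly = 982365.88 − 982710.50 + (259.53) = -85.09 mGal
Bouguer slab correction = 0.04193 × 1.96 × 841.0 = 69.12 mGal
Simple Bouguer anomaly = -85.09 − (69.12) = -154.21 mGal

-154.2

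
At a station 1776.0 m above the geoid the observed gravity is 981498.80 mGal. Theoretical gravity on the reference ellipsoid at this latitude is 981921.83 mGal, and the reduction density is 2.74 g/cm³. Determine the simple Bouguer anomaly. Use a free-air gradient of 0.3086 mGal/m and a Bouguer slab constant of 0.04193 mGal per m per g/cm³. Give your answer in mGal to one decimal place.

-79.0

Free-air correction = 0.3086 × 1776.0 = 548.07 mGal
Free-air anomaly = 981498.80 − 981921.83 + (548.07) = 125.04 mGal
Bouguer slab correction = 0.04193 × 2.74 × 1776.0 = 204.04 mGal
Simple Bouguer anomaly = 125.04 − (204.04) = -79.00 mGal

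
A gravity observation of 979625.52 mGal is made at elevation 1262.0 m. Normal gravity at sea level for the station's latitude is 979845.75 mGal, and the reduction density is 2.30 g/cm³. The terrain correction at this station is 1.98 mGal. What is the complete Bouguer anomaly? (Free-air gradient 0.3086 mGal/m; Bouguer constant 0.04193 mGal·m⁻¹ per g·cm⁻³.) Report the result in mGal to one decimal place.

49.5

Free-air correction = 0.3086 × 1262.0 = 389.45 mGal
Free-air anomaly = 979625.52 − 979845.75 + (389.45) = 169.22 mGal
Bouguer slab correction = 0.04193 × 2.30 × 1262.0 = 121.71 mGal
Simple Bouguer anomaly = 169.22 − (121.71) = 47.51 mGal
Complete Bouguer anomaly = 47.51 + 1.98 = 49.49 mGal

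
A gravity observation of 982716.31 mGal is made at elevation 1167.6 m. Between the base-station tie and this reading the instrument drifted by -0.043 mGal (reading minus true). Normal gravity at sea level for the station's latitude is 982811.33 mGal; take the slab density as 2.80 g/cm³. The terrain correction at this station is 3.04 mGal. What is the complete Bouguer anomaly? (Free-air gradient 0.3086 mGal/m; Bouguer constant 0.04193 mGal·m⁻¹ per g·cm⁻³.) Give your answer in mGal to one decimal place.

131.3

Drift-corrected reading = 982716.31 − (-0.043) = 982716.353 mGal
Free-air correction = 0.3086 × 1167.6 = 360.32 mGal
Free-air anomaly = 982716.353 − 982811.33 + (360.32) = 265.343 mGal
Bouguer slab correction = 0.04193 × 2.80 × 1167.6 = 137.08 mGal
Simple Bouguer anomaly = 265.343 − (137.08) = 128.263 mGal
Complete Bouguer anomaly = 128.263 + 3.04 = 131.303 mGal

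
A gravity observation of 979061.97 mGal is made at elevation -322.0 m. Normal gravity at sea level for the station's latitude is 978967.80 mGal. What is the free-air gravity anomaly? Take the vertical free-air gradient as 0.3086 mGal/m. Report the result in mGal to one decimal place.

-5.2

Free-air correction = 0.3086 × -322.0 = -99.37 mGal
Free-air anomaly = 979061.97 − 978967.80 + (-99.37) = -5.20 mGal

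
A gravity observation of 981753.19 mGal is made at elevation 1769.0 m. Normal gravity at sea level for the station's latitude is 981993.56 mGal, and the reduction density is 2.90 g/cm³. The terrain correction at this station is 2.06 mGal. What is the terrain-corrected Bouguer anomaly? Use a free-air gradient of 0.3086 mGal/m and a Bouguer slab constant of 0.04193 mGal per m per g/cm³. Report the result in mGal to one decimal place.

Free-air correction = 0.3086 × 1769.0 = 545.91 mGal
Free-air anomaly = 981753.19 − 981993.56 + (545.91) = 305.54 mGal
Bouguer slab correction = 0.04193 × 2.90 × 1769.0 = 215.11 mGal
Simple Bouguer anomaly = 305.54 − (215.11) = 90.43 mGal
Complete Bouguer anomaly = 90.43 + 2.06 = 92.49 mGal

92.5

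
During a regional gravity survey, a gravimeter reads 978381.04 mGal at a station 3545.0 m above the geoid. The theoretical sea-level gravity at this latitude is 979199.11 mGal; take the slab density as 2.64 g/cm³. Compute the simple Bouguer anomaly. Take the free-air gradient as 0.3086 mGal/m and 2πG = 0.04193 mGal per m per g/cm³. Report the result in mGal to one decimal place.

Free-air correction = 0.3086 × 3545.0 = 1093.99 mGal
Free-air anomaly = 978381.04 − 979199.11 + (1093.99) = 275.92 mGal
Bouguer slab correction = 0.04193 × 2.64 × 3545.0 = 392.41 mGal
Simple Bouguer anomaly = 275.92 − (392.41) = -116.49 mGal

-116.5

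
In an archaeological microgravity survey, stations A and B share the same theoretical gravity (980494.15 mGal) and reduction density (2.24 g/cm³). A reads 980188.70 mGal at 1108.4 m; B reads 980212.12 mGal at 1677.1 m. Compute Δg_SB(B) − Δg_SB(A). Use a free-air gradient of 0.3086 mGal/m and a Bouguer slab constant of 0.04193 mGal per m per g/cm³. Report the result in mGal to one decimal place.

Δg_SB(A) = 980188.70 − 980494.15 + 0.3086×1108.4 − 0.04193×2.24×1108.4 = -67.50 mGal
Δg_SB(B) = 980212.12 − 980494.15 + 0.3086×1677.1 − 0.04193×2.24×1677.1 = 78.00 mGal
Difference = 78.00 − (-67.50) = 145.50 mGal

145.5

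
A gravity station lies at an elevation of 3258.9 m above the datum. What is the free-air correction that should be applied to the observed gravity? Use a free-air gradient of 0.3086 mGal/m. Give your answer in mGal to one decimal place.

1005.7

Free-air correction = 0.3086 × 3258.9 = 1005.7 mGal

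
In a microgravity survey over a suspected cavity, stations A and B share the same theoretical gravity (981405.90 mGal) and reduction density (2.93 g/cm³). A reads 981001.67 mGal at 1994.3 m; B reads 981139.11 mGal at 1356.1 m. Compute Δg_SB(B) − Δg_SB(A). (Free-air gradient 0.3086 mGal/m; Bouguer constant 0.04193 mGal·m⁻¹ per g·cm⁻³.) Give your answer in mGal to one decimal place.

18.9

Δg_SB(A) = 981001.67 − 981405.90 + 0.3086×1994.3 − 0.04193×2.93×1994.3 = -33.80 mGal
Δg_SB(B) = 981139.11 − 981405.90 + 0.3086×1356.1 − 0.04193×2.93×1356.1 = -14.90 mGal
Difference = -14.90 − (-33.80) = 18.90 mGal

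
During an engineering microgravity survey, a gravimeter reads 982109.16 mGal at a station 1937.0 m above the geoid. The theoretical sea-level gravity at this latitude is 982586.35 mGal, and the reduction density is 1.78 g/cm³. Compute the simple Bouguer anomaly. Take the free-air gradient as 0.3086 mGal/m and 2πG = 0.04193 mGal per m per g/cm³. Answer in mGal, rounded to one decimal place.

Free-air correction = 0.3086 × 1937.0 = 597.76 mGal
Free-air anomaly = 982109.16 − 982586.35 + (597.76) = 120.57 mGal
Bouguer slab correction = 0.04193 × 1.78 × 1937.0 = 144.57 mGal
Simple Bouguer anomaly = 120.57 − (144.57) = -24.00 mGal

-24.0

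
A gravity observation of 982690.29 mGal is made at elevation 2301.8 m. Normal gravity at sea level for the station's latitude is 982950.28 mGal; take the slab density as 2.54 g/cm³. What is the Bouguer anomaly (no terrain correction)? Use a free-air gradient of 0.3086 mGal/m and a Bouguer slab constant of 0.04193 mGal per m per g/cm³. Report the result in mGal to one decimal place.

205.2

Free-air correction = 0.3086 × 2301.8 = 710.34 mGal
Free-air anomaly = 982690.29 − 982950.28 + (710.34) = 450.35 mGal
Bouguer slab correction = 0.04193 × 2.54 × 2301.8 = 245.15 mGal
Simple Bouguer anomaly = 450.35 − (245.15) = 205.20 mGal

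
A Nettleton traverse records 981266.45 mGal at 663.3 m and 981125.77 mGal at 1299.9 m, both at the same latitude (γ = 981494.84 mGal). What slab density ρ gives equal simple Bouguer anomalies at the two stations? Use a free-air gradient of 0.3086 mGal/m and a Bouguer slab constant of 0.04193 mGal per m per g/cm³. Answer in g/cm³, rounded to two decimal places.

Δg_obs = 981125.77 − 981266.45 = -140.68 mGal over Δh = 1299.9 − 663.3 = 636.6 m
Equal Bouguer anomalies ⇒ Δg_obs + (0.3086 − 0.04193ρ)·Δh = 0
0.3086 − 0.04193ρ = −Δg_obs/Δh = 0.22099
ρ = (0.3086 − 0.22099) / 0.04193 = 2.09 g/cm³

2.09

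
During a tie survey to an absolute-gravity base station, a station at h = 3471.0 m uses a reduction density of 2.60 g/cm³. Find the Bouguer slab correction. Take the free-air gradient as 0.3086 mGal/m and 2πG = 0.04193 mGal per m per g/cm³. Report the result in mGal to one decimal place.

378.4

Bouguer slab correction = 0.04193 × 2.60 × 3471.0 = 378.4 mGal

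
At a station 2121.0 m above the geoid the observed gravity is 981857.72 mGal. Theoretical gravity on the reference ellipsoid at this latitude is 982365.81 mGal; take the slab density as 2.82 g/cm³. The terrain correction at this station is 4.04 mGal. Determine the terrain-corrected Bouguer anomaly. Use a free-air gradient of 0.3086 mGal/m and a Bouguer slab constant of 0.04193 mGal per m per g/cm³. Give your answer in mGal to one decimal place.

-100.3

Free-air correction = 0.3086 × 2121.0 = 654.54 mGal
Free-air anomaly = 981857.72 − 982365.81 + (654.54) = 146.45 mGal
Bouguer slab correction = 0.04193 × 2.82 × 2121.0 = 250.79 mGal
Simple Bouguer anomaly = 146.45 − (250.79) = -104.34 mGal
Complete Bouguer anomaly = -104.34 + 4.04 = -100.30 mGal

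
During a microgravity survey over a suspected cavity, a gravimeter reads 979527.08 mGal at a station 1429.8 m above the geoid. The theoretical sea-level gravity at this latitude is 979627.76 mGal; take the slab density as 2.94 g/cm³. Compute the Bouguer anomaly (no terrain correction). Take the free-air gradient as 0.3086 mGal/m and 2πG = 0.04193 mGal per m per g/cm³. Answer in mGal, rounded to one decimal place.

164.3

Free-air correction = 0.3086 × 1429.8 = 441.24 mGal
Free-air anomaly = 979527.08 − 979627.76 + (441.24) = 340.56 mGal
Bouguer slab correction = 0.04193 × 2.94 × 1429.8 = 176.26 mGal
Simple Bouguer anomaly = 340.56 − (176.26) = 164.30 mGal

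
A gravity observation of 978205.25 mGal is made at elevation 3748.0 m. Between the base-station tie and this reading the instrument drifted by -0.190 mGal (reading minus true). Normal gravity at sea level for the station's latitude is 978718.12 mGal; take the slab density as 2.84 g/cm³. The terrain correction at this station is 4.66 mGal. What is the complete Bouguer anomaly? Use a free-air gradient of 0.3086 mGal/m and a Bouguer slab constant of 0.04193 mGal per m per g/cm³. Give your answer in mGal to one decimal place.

202.3

Drift-corrected reading = 978205.25 − (-0.190) = 978205.440 mGal
Free-air correction = 0.3086 × 3748.0 = 1156.63 mGal
Free-air anomaly = 978205.440 − 978718.12 + (1156.63) = 643.950 mGal
Bouguer slab correction = 0.04193 × 2.84 × 3748.0 = 446.32 mGal
Simple Bouguer anomaly = 643.950 − (446.32) = 197.630 mGal
Complete Bouguer anomaly = 197.630 + 4.66 = 202.290 mGal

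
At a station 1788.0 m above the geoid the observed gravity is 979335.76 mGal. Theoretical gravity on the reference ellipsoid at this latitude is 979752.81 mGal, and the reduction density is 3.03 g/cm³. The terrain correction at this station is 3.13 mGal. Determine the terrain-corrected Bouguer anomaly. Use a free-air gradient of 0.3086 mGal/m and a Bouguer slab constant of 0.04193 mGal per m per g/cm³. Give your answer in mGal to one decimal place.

Free-air correction = 0.3086 × 1788.0 = 551.78 mGal
Free-air anomaly = 979335.76 − 979752.81 + (551.78) = 134.73 mGal
Bouguer slab correction = 0.04193 × 3.03 × 1788.0 = 227.16 mGal
Simple Bouguer anomaly = 134.73 − (227.16) = -92.43 mGal
Complete Bouguer anomaly = -92.43 + 3.13 = -89.30 mGal

-89.3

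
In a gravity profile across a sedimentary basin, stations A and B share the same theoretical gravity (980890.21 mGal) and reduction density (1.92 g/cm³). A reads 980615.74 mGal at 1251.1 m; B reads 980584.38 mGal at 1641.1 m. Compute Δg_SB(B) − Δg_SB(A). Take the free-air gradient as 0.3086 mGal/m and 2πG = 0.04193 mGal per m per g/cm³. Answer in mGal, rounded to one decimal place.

57.6

Δg_SB(A) = 980615.74 − 980890.21 + 0.3086×1251.1 − 0.04193×1.92×1251.1 = 10.90 mGal
Δg_SB(B) = 980584.38 − 980890.21 + 0.3086×1641.1 − 0.04193×1.92×1641.1 = 68.50 mGal
Difference = 68.50 − (10.90) = 57.60 mGal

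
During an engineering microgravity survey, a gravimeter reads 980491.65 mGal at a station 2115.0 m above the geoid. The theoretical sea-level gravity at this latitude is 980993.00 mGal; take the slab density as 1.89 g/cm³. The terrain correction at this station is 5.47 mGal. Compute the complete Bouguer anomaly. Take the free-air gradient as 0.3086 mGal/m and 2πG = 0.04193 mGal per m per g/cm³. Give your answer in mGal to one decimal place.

-10.8

Free-air correction = 0.3086 × 2115.0 = 652.69 mGal
Free-air anomaly = 980491.65 − 980993.00 + (652.69) = 151.34 mGal
Bouguer slab correction = 0.04193 × 1.89 × 2115.0 = 167.61 mGal
Simple Bouguer anomaly = 151.34 − (167.61) = -16.27 mGal
Complete Bouguer anomaly = -16.27 + 5.47 = -10.80 mGal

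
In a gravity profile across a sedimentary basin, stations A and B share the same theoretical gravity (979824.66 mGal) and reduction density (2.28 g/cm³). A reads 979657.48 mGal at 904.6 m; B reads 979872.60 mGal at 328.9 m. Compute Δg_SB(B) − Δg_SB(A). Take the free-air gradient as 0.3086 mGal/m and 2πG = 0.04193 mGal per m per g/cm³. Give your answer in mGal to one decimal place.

Δg_SB(A) = 979657.48 − 979824.66 + 0.3086×904.6 − 0.04193×2.28×904.6 = 25.50 mGal
Δg_SB(B) = 979872.60 − 979824.66 + 0.3086×328.9 − 0.04193×2.28×328.9 = 118.00 mGal
Difference = 118.00 − (25.50) = 92.50 mGal

92.5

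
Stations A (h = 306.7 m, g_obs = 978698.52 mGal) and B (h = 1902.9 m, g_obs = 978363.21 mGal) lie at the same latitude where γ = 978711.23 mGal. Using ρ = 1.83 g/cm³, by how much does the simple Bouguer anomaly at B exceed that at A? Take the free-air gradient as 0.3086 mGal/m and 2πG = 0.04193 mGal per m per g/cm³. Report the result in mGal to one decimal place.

34.8

Δg_SB(A) = 978698.52 − 978711.23 + 0.3086×306.7 − 0.04193×1.83×306.7 = 58.40 mGal
Δg_SB(B) = 978363.21 − 978711.23 + 0.3086×1902.9 − 0.04193×1.83×1902.9 = 93.20 mGal
Difference = 93.20 − (58.40) = 34.80 mGal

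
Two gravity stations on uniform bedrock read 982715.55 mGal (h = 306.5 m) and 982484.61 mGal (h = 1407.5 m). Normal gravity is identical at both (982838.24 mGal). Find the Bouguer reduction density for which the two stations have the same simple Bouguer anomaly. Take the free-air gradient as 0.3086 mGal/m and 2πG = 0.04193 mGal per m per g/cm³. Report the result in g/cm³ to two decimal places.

2.36

Δg_obs = 982484.61 − 982715.55 = -230.94 mGal over Δh = 1407.5 − 306.5 = 1101.0 m
Equal Bouguer anomalies ⇒ Δg_obs + (0.3086 − 0.04193ρ)·Δh = 0
0.3086 − 0.04193ρ = −Δg_obs/Δh = 0.20975
ρ = (0.3086 − 0.20975) / 0.04193 = 2.36 g/cm³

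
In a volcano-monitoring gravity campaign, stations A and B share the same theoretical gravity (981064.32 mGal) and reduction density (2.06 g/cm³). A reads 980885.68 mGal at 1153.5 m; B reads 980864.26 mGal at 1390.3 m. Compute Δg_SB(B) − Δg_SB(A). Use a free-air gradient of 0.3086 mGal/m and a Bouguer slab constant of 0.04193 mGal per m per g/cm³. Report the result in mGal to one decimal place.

31.2

Δg_SB(A) = 980885.68 − 981064.32 + 0.3086×1153.5 − 0.04193×2.06×1153.5 = 77.70 mGal
Δg_SB(B) = 980864.26 − 981064.32 + 0.3086×1390.3 − 0.04193×2.06×1390.3 = 108.90 mGal
Difference = 108.90 − (77.70) = 31.20 mGal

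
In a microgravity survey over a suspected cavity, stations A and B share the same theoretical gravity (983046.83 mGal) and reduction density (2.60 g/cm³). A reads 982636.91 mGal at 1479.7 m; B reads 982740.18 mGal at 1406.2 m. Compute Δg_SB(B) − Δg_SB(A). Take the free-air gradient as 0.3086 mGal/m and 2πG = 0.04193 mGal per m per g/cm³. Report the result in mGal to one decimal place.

Δg_SB(A) = 982636.91 − 983046.83 + 0.3086×1479.7 − 0.04193×2.60×1479.7 = -114.60 mGal
Δg_SB(B) = 982740.18 − 983046.83 + 0.3086×1406.2 − 0.04193×2.60×1406.2 = -26.00 mGal
Difference = -26.00 − (-114.60) = 88.60 mGal

88.6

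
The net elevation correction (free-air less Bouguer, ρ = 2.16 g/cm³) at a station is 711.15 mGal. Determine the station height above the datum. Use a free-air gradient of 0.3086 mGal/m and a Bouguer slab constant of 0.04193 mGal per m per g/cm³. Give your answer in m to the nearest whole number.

Combined gradient = 0.3086 − 0.04193 × 2.16 = 0.2180312 mGal/m
h = 711.15 / 0.2180312 = 3261.69 m

3262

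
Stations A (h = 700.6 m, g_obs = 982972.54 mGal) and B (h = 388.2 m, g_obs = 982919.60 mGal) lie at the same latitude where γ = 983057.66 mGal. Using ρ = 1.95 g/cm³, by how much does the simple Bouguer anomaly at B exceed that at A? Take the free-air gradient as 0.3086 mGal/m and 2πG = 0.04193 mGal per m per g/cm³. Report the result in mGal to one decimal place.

-123.8

Δg_SB(A) = 982972.54 − 983057.66 + 0.3086×700.6 − 0.04193×1.95×700.6 = 73.80 mGal
Δg_SB(B) = 982919.60 − 983057.66 + 0.3086×388.2 − 0.04193×1.95×388.2 = -50.00 mGal
Difference = -50.00 − (73.80) = -123.80 mGal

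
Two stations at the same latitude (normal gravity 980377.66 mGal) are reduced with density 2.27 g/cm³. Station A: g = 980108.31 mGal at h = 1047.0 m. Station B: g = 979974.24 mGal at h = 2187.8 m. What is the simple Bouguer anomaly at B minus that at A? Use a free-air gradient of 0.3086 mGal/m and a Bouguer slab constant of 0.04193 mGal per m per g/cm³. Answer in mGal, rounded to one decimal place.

Δg_SB(A) = 980108.31 − 980377.66 + 0.3086×1047.0 − 0.04193×2.27×1047.0 = -45.90 mGal
Δg_SB(B) = 979974.24 − 980377.66 + 0.3086×2187.8 − 0.04193×2.27×2187.8 = 63.50 mGal
Difference = 63.50 − (-45.90) = 109.40 mGal

109.4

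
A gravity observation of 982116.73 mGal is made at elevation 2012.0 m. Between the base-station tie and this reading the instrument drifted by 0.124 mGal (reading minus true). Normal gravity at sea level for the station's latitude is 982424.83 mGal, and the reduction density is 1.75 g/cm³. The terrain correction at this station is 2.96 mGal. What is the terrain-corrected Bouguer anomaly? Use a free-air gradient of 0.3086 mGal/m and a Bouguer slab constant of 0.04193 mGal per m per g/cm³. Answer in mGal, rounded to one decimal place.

168.0

Drift-corrected reading = 982116.73 − (0.124) = 982116.606 mGal
Free-air correction = 0.3086 × 2012.0 = 620.90 mGal
Free-air anomaly = 982116.606 − 982424.83 + (620.90) = 312.676 mGal
Bouguer slab correction = 0.04193 × 1.75 × 2012.0 = 147.64 mGal
Simple Bouguer anomaly = 312.676 − (147.64) = 165.036 mGal
Complete Bouguer anomaly = 165.036 + 2.96 = 167.996 mGal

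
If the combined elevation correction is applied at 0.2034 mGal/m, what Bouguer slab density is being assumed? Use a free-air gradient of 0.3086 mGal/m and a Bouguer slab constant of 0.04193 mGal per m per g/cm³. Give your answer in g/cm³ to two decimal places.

2.51

0.2034 = 0.3086 − 0.04193 × ρ
ρ = (0.3086 − 0.2034) / 0.04193 = 2.51 g/cm³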